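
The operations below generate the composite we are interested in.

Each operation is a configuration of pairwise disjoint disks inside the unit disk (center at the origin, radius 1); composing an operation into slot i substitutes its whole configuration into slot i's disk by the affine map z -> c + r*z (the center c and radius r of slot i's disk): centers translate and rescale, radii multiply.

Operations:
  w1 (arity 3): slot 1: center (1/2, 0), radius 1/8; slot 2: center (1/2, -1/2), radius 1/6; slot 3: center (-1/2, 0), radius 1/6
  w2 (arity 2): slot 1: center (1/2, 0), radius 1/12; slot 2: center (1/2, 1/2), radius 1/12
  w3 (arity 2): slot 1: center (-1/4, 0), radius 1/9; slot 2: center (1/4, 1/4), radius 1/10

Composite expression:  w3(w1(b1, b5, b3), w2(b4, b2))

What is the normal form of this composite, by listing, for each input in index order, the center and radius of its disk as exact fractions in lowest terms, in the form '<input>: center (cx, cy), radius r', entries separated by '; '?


b1: center (-7/36, 0), radius 1/72; b2: center (3/10, 3/10), radius 1/120; b3: center (-11/36, 0), radius 1/54; b4: center (3/10, 1/4), radius 1/120; b5: center (-7/36, -1/18), radius 1/54

Nesting under w3 composes maps z -> c + r*z down each b-path.
input b1: applying the 2 nested substitutions gives center (-7/36, 0), radius 1/72
input b5: applying the 2 nested substitutions gives center (-7/36, -1/18), radius 1/54
input b3: applying the 2 nested substitutions gives center (-11/36, 0), radius 1/54
input b4: applying the 2 nested substitutions gives center (3/10, 1/4), radius 1/120
input b2: applying the 2 nested substitutions gives center (3/10, 3/10), radius 1/120


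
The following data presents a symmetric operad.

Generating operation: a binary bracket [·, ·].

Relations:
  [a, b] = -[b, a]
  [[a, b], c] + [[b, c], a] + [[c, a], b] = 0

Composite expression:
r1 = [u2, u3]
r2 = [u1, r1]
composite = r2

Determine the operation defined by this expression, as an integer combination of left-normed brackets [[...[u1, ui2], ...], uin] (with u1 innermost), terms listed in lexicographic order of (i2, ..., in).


[[u1, u2], u3] - [[u1, u3], u2]

In the tensor algebra, words opening u1 carry the u1-anchored form.
Composite bracket: [u1, [u2, u3]]
Under [a, b] = ab - ba we get 4 signed associative words (2^2 = 4).
Keep just the words that open with u1:
  the word u1u2u3 carries sign +1 and contributes +[[u1, u2], u3]
  the word u1u3u2 carries sign -1 and contributes -[[u1, u3], u2]


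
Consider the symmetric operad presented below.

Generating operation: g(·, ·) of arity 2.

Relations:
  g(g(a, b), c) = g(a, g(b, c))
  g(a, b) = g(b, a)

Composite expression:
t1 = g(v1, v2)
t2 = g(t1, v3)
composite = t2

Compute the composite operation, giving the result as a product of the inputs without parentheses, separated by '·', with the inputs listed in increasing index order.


v1 · v2 · v3

Any arrangement under g is one operation, so sort the v-inputs.
g(v1, v2) spells out as v1 · v2
g(g(v1, v2), v3) spells out as v1 · v2 · v3
rearranged into index order: v1 · v2 · v3


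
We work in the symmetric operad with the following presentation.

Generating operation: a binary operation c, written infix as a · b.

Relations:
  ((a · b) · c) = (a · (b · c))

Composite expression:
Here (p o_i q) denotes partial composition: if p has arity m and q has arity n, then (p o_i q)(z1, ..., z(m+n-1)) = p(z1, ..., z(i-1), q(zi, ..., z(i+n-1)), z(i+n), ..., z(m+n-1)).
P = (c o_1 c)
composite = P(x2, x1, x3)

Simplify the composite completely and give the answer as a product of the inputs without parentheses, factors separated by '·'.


x2 · x1 · x3


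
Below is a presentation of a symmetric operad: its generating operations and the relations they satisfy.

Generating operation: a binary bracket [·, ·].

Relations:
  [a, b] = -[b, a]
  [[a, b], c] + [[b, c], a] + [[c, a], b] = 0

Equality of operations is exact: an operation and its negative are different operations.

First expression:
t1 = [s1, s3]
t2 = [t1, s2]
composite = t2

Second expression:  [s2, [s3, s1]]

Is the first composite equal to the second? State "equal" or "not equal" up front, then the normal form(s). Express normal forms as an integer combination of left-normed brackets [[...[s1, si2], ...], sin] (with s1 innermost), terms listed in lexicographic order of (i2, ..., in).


equal — both sides give [[s1, s3], s2]

In normal form, the first expression is [[s1, s3], s2]
In normal form, the second expression is [[s1, s3], s2]
Same normal form: equal.


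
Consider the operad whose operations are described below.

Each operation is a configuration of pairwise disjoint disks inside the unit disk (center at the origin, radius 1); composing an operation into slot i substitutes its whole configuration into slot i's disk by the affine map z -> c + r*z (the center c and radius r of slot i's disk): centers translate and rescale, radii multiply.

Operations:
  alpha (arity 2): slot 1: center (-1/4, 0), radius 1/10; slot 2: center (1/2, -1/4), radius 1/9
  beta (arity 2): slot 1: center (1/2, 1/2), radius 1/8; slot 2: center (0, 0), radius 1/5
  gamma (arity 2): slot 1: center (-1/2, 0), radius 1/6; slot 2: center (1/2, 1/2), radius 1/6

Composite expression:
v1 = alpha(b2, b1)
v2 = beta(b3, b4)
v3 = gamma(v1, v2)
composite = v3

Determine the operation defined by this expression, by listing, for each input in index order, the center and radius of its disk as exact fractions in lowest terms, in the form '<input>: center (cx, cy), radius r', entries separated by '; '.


b1: center (-5/12, -1/24), radius 1/54; b2: center (-13/24, 0), radius 1/60; b3: center (7/12, 7/12), radius 1/48; b4: center (1/2, 1/2), radius 1/30

Affine substitution under gamma: radii multiply and b-centers shift.
for b2, the 2-step affine chain lands on center (-13/24, 0), radius 1/60
for b1, the 2-step affine chain lands on center (-5/12, -1/24), radius 1/54
for b3, the 2-step affine chain lands on center (7/12, 7/12), radius 1/48
for b4, the 2-step affine chain lands on center (1/2, 1/2), radius 1/30


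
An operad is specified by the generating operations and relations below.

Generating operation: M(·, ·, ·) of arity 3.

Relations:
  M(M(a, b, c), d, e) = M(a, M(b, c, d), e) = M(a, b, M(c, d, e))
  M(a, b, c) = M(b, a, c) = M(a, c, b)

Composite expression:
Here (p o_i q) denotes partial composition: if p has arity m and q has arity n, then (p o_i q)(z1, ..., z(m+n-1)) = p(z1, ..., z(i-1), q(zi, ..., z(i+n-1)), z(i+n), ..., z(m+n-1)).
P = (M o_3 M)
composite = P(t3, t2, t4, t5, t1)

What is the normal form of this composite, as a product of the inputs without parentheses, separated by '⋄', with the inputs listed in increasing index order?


t1 ⋄ t2 ⋄ t3 ⋄ t4 ⋄ t5


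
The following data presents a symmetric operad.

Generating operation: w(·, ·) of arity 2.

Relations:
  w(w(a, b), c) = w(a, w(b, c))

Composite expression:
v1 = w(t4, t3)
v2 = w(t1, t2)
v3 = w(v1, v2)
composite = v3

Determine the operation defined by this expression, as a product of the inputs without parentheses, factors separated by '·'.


t4 · t3 · t1 · t2

The w-tree's shape is irrelevant; the t-reading-order decides.
w(t4, t3) reduces to t4 · t3
w(t1, t2) reduces to t1 · t2
w(w(t4, t3), w(t1, t2)) reduces to t4 · t3 · t1 · t2


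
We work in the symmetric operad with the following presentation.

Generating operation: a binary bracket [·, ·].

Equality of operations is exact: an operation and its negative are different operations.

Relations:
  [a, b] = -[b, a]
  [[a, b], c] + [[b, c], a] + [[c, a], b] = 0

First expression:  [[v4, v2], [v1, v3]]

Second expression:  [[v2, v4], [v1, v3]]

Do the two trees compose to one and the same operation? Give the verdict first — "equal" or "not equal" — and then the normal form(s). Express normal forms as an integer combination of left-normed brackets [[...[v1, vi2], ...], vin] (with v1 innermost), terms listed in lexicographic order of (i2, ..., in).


not equal — first [[[v1, v3], v2], v4] - [[[v1, v3], v4], v2], second -[[[v1, v3], v2], v4] + [[[v1, v3], v4], v2]


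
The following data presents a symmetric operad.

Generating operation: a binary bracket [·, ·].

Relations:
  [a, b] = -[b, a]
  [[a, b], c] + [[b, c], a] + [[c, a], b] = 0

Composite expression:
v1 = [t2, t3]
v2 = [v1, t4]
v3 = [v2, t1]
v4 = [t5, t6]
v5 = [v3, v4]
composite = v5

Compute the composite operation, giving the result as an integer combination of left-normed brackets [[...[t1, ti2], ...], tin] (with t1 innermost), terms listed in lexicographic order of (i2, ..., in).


-[[[[[t1, t2], t3], t4], t5], t6] + [[[[[t1, t2], t3], t4], t6], t5] + [[[[[t1, t3], t2], t4], t5], t6] - [[[[[t1, t3], t2], t4], t6], t5] + [[[[[t1, t4], t2], t3], t5], t6] - [[[[[t1, t4], t2], t3], t6], t5] - [[[[[t1, t4], t3], t2], t5], t6] + [[[[[t1, t4], t3], t2], t6], t5]


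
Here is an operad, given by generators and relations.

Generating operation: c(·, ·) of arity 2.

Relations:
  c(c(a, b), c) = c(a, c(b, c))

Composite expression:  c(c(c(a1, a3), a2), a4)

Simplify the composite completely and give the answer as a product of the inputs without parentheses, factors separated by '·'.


All parenthesizations of c agree; list the a-inputs left to right.
c(a1, a3) collapses to a1 · a3
c(c(a1, a3), a2) collapses to a1 · a3 · a2
c(c(c(a1, a3), a2), a4) collapses to a1 · a3 · a2 · a4

a1 · a3 · a2 · a4


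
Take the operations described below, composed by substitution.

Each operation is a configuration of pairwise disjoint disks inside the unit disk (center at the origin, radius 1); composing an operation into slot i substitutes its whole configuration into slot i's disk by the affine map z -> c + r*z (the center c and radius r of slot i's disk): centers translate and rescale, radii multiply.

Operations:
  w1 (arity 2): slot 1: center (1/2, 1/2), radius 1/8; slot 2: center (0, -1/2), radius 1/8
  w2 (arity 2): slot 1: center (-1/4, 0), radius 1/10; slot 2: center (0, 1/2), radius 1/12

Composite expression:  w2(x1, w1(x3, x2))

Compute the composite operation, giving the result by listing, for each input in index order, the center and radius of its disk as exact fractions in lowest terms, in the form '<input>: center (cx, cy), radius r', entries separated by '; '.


Only the slot chain above each x matters under w2; compose those maps.
for x1, the 1-step affine chain lands on center (-1/4, 0), radius 1/10
for x3, the 2-step affine chain lands on center (1/24, 13/24), radius 1/96
for x2, the 2-step affine chain lands on center (0, 11/24), radius 1/96

x1: center (-1/4, 0), radius 1/10; x2: center (0, 11/24), radius 1/96; x3: center (1/24, 13/24), radius 1/96


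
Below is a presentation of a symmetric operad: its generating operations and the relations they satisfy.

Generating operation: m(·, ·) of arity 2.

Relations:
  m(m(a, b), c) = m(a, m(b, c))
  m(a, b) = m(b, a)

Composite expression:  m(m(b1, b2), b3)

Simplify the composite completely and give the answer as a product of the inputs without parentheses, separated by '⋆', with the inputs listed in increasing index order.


b1 ⋆ b2 ⋆ b3

Shape and order are irrelevant to m; the b-input set decides.
m(b1, b2) flattens to b1 ⋆ b2
m(m(b1, b2), b3) flattens to b1 ⋆ b2 ⋆ b3
commutativity sorts the factors: b1 ⋆ b2 ⋆ b3


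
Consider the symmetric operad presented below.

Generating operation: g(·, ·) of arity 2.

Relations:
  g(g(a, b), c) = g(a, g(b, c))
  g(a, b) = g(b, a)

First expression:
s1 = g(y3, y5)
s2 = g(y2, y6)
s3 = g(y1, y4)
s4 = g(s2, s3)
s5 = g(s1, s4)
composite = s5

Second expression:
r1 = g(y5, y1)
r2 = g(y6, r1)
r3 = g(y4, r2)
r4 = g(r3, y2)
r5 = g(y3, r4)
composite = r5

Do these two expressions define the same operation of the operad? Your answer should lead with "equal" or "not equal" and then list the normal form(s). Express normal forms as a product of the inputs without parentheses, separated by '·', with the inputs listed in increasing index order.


equal; the common form is y1 · y2 · y3 · y4 · y5 · y6

The first composite normalizes to y1 · y2 · y3 · y4 · y5 · y6
The second composite normalizes to y1 · y2 · y3 · y4 · y5 · y6
Same normal form: equal.


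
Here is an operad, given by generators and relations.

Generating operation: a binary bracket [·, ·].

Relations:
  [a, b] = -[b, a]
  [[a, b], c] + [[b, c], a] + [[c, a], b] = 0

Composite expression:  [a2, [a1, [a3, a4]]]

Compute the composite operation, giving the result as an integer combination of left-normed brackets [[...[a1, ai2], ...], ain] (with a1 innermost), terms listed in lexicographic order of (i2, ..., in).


-[[[a1, a3], a4], a2] + [[[a1, a4], a3], a2]


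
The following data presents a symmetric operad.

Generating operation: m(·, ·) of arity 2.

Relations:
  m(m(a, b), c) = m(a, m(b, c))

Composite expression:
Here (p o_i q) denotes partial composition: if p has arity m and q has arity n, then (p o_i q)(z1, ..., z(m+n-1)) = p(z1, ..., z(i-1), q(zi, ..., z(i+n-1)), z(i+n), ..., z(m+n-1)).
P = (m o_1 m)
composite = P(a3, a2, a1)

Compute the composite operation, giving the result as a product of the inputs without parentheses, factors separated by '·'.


a3 · a2 · a1

The m-tree's shape is irrelevant; the a-reading-order decides.
m(a3, a2) reduces to a3 · a2
m(m(a3, a2), a1) reduces to a3 · a2 · a1


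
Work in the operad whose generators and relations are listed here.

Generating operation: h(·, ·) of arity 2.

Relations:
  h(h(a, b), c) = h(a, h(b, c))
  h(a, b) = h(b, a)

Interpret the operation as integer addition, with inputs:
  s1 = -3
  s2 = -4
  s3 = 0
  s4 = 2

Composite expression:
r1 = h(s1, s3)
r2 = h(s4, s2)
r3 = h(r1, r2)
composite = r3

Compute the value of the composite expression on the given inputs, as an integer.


-5

h(s1, s3) = -3
h(s4, s2) = -2
h(h(s1, s3), h(s4, s2)) = -5


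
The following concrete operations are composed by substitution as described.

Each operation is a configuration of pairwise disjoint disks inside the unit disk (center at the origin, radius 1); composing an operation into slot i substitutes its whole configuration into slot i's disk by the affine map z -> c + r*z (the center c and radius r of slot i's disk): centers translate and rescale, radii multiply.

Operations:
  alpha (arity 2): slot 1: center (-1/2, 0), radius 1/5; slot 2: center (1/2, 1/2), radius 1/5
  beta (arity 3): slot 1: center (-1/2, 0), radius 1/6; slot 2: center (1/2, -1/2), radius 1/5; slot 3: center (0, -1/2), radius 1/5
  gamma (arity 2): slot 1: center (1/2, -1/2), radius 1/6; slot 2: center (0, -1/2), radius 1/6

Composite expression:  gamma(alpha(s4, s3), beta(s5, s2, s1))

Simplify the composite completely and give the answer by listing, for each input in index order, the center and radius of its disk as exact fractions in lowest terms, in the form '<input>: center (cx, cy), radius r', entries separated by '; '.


s1: center (0, -7/12), radius 1/30; s2: center (1/12, -7/12), radius 1/30; s3: center (7/12, -5/12), radius 1/30; s4: center (5/12, -1/2), radius 1/30; s5: center (-1/12, -1/2), radius 1/36

Nesting under gamma composes maps z -> c + r*z down each s-path.
for s4, the 2-step affine chain lands on center (5/12, -1/2), radius 1/30
for s3, the 2-step affine chain lands on center (7/12, -5/12), radius 1/30
for s5, the 2-step affine chain lands on center (-1/12, -1/2), radius 1/36
for s2, the 2-step affine chain lands on center (1/12, -7/12), radius 1/30
for s1, the 2-step affine chain lands on center (0, -7/12), radius 1/30


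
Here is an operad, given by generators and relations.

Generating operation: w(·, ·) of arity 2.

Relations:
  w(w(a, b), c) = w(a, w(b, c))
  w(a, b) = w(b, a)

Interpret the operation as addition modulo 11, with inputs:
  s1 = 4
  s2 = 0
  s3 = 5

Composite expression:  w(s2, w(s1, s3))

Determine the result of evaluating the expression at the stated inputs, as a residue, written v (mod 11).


w(s1, s3) = 9
w(s2, w(s1, s3)) = 9

9 (mod 11)


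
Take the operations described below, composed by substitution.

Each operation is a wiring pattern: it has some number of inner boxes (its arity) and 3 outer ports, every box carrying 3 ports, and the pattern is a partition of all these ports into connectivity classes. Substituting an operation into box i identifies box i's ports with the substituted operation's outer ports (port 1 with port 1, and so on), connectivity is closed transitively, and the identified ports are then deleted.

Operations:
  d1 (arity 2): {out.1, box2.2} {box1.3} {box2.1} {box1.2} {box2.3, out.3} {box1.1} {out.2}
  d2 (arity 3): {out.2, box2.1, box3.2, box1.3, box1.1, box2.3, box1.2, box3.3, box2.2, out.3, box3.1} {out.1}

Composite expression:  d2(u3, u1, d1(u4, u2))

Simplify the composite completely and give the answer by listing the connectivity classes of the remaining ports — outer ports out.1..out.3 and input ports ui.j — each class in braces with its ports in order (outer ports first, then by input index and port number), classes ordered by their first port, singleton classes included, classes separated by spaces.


{out.1} {out.2, out.3, u1.1, u1.2, u1.3, u2.2, u2.3, u3.1, u3.2, u3.3} {u2.1} {u4.1} {u4.2} {u4.3}

Reachability decides: close wires over d2-identified ports.
composing d1 on (u4, u2), with out.j its own outer ports: {out.1, u2.2} {out.2} {out.3, u2.3} {u2.1} {u4.1} {u4.2} {u4.3}
composing d2 on (u3, u1, u4, u2), with out.j its own outer ports: {out.1} {out.2, out.3, u1.1, u1.2, u1.3, u2.2, u2.3, u3.1, u3.2, u3.3} {u2.1} {u4.1} {u4.2} {u4.3}


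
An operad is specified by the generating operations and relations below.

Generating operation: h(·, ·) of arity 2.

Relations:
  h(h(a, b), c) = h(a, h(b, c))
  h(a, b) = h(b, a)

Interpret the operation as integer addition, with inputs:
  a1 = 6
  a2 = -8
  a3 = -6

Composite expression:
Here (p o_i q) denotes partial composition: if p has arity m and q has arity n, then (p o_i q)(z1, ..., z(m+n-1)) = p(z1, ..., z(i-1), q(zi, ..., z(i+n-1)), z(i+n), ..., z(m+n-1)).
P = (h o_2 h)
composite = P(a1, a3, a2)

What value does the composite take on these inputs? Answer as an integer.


-8

h(a3, a2) = -14
h(a1, h(a3, a2)) = -8


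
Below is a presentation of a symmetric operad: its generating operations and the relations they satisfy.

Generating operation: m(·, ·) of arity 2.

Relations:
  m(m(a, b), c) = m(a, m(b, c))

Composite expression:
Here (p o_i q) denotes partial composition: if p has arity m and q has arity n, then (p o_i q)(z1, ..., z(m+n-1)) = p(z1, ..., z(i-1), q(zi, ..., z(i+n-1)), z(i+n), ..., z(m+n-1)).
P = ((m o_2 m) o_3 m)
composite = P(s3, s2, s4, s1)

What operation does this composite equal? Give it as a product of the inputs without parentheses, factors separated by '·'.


s3 · s2 · s4 · s1


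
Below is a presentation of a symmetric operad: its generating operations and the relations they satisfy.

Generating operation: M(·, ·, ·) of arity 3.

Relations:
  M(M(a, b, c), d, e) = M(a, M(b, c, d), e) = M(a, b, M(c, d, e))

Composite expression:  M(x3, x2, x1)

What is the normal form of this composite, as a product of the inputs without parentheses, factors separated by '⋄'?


x3 ⋄ x2 ⋄ x1

Every regrouping of M is equal, so read the x-inputs in written order.
M(x3, x2, x1) collapses to x3 ⋄ x2 ⋄ x1


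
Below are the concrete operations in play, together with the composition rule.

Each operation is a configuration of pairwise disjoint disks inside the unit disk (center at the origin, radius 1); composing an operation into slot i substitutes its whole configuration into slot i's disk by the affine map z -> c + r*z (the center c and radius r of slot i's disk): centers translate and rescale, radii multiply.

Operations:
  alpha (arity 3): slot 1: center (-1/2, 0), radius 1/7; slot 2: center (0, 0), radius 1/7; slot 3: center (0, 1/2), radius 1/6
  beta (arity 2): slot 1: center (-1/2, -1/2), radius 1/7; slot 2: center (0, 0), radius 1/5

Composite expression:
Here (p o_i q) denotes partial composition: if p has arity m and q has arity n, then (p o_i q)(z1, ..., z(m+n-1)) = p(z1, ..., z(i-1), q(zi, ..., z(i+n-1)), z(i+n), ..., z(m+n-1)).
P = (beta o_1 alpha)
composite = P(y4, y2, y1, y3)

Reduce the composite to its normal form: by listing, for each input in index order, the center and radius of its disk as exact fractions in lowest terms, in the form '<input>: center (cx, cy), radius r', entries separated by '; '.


Below beta, radii multiply path by path; the y-disk centers shift.
for y4, the 2-step affine chain lands on center (-4/7, -1/2), radius 1/49
for y2, the 2-step affine chain lands on center (-1/2, -1/2), radius 1/49
for y1, the 2-step affine chain lands on center (-1/2, -3/7), radius 1/42
for y3, the 1-step affine chain lands on center (0, 0), radius 1/5

y1: center (-1/2, -3/7), radius 1/42; y2: center (-1/2, -1/2), radius 1/49; y3: center (0, 0), radius 1/5; y4: center (-4/7, -1/2), radius 1/49


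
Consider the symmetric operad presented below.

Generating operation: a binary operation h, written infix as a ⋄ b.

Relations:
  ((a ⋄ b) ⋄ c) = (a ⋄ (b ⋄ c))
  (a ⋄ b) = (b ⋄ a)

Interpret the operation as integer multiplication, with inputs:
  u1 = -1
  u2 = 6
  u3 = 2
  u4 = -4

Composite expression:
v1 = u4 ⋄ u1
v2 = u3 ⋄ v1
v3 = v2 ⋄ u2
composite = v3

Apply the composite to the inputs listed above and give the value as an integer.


48

(u4 ⋄ u1) = 4
(u3 ⋄ (u4 ⋄ u1)) = 8
((u3 ⋄ (u4 ⋄ u1)) ⋄ u2) = 48


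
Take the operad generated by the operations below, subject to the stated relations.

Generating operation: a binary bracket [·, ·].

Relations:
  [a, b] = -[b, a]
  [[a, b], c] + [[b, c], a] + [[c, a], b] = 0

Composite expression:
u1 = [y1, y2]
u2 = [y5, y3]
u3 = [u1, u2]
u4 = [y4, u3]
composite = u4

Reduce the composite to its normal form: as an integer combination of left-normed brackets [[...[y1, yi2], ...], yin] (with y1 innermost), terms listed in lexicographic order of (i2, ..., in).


[[[[y1, y2], y3], y5], y4] - [[[[y1, y2], y5], y3], y4]

Antisymmetry and Jacobi reduce to y1-anchored left-normed brackets.
Composite bracket: [y4, [[y1, y2], [y5, y3]]]
Applying ab - ba throughout gives 16 signed words (2^4 = 16).
Only words starting with y1 matter:
  from y1y2y3y5y4, sign +1: term +[[[[y1, y2], y3], y5], y4]
  from y1y2y5y3y4, sign -1: term -[[[[y1, y2], y5], y3], y4]


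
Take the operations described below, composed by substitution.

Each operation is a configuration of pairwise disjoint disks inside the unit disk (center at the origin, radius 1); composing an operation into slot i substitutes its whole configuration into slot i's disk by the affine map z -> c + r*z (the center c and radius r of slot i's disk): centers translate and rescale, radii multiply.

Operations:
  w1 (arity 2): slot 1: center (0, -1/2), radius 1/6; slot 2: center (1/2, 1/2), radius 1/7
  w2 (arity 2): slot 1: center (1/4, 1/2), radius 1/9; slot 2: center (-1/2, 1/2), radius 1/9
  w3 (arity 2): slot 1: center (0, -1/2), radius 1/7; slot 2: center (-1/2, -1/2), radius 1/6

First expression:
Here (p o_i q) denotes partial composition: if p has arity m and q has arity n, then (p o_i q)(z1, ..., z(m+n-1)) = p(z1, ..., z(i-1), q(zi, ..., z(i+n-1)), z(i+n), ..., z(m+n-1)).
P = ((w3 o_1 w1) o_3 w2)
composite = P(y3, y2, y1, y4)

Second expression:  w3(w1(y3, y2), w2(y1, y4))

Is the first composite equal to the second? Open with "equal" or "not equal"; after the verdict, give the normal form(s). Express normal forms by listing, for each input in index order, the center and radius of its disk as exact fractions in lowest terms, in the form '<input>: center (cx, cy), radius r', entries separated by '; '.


equal — both sides give y1: center (-11/24, -5/12), radius 1/54; y2: center (1/14, -3/7), radius 1/49; y3: center (0, -4/7), radius 1/42; y4: center (-7/12, -5/12), radius 1/54

The first composite normalizes to y1: center (-11/24, -5/12), radius 1/54; y2: center (1/14, -3/7), radius 1/49; y3: center (0, -4/7), radius 1/42; y4: center (-7/12, -5/12), radius 1/54
The second composite normalizes to y1: center (-11/24, -5/12), radius 1/54; y2: center (1/14, -3/7), radius 1/49; y3: center (0, -4/7), radius 1/42; y4: center (-7/12, -5/12), radius 1/54
The normal forms match — equal.


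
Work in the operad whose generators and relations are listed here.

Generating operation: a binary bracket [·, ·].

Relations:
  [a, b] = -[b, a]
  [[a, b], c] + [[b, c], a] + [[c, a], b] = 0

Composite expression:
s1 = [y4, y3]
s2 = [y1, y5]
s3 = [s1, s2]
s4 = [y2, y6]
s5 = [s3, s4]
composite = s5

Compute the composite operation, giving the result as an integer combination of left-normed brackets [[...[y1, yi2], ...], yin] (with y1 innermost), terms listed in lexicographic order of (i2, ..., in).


[[[[[y1, y5], y3], y4], y2], y6] - [[[[[y1, y5], y3], y4], y6], y2] - [[[[[y1, y5], y4], y3], y2], y6] + [[[[[y1, y5], y4], y3], y6], y2]

Expand each bracket as ab - ba; the y1-initial words give the coefficients.
Composite bracket: [[[y4, y3], [y1, y5]], [y2, y6]]
Under [a, b] = ab - ba we get 32 signed associative words (2^5 = 32).
The y1-initial words carry the normal form:
  from y1y5y3y4y2y6, sign +1: term +[[[[[y1, y5], y3], y4], y2], y6]
  from y1y5y3y4y6y2, sign -1: term -[[[[[y1, y5], y3], y4], y6], y2]
  from y1y5y4y3y2y6, sign -1: term -[[[[[y1, y5], y4], y3], y2], y6]
  from y1y5y4y3y6y2, sign +1: term +[[[[[y1, y5], y4], y3], y6], y2]


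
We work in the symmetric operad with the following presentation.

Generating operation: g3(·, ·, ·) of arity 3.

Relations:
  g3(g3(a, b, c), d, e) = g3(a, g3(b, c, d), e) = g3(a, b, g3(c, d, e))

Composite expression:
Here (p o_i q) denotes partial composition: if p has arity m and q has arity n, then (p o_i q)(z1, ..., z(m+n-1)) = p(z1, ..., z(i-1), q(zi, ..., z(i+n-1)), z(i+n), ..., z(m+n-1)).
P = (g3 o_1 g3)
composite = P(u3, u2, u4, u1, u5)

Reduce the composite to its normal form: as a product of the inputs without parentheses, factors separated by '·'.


Every regrouping of g3 is equal, so read the u-inputs in written order.
g3(u3, u2, u4) flattens to u3 · u2 · u4
g3(g3(u3, u2, u4), u1, u5) flattens to u3 · u2 · u4 · u1 · u5

u3 · u2 · u4 · u1 · u5


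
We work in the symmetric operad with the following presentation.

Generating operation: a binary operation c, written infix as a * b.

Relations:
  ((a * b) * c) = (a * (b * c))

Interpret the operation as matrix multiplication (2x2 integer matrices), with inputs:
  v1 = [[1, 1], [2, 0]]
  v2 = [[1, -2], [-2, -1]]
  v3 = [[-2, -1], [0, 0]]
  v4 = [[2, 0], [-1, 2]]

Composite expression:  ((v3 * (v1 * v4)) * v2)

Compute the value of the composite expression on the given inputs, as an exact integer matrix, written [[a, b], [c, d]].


[[2, 16], [0, 0]]

(v1 * v4) = [[1, 2], [4, 0]]
(v3 * (v1 * v4)) = [[-6, -4], [0, 0]]
((v3 * (v1 * v4)) * v2) = [[2, 16], [0, 0]]


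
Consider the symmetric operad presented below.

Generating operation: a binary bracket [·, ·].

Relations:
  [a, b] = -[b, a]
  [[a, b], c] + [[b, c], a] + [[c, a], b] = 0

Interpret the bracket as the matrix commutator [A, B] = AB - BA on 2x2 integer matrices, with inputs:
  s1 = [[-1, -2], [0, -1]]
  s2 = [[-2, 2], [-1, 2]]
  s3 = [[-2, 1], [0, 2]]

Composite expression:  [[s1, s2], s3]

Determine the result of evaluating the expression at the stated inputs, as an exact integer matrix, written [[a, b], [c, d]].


[[0, -28], [0, 0]]

[s1, s2] = [[2, -8], [0, -2]]
[[s1, s2], s3] = [[0, -28], [0, 0]]


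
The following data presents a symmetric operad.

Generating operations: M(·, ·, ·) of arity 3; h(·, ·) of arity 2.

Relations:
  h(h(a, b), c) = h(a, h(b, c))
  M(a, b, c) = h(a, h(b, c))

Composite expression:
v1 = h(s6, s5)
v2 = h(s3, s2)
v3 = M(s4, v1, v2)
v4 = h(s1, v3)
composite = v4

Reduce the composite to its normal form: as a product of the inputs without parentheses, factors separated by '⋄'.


Key point: h is associative — brackets drop, the s-order remains.
h(s6, s5) spells out as s6 ⋄ s5
h(s3, s2) spells out as s3 ⋄ s2
M(s4, h(s6, s5), h(s3, s2)) spells out as s4 ⋄ s6 ⋄ s5 ⋄ s3 ⋄ s2
h(s1, M(s4, h(s6, s5), h(s3, s2))) spells out as s1 ⋄ s4 ⋄ s6 ⋄ s5 ⋄ s3 ⋄ s2

s1 ⋄ s4 ⋄ s6 ⋄ s5 ⋄ s3 ⋄ s2


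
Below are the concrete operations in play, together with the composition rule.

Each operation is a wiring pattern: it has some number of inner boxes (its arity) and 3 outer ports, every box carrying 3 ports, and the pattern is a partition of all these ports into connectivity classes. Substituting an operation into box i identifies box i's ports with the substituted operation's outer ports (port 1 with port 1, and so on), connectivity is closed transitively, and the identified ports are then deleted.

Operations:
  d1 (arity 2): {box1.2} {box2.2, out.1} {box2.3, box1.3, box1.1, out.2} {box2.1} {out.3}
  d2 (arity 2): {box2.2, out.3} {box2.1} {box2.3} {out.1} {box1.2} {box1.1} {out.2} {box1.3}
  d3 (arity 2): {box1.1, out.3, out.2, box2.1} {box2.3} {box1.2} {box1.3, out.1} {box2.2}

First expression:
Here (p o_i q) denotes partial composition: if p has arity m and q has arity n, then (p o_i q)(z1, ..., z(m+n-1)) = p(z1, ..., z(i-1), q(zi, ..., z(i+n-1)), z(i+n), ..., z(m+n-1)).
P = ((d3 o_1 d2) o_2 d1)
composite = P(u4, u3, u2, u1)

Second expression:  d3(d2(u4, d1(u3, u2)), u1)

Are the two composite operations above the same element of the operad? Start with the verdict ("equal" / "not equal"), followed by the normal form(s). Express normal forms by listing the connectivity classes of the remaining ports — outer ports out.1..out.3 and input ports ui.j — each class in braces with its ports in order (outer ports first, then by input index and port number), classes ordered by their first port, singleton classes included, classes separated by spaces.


equal; both compose to {out.1, u2.3, u3.1, u3.3} {out.2, out.3, u1.1} {u1.2} {u1.3} {u2.1} {u2.2} {u3.2} {u4.1} {u4.2} {u4.3}

Normal form of the first expression: {out.1, u2.3, u3.1, u3.3} {out.2, out.3, u1.1} {u1.2} {u1.3} {u2.1} {u2.2} {u3.2} {u4.1} {u4.2} {u4.3}
Normal form of the second expression: {out.1, u2.3, u3.1, u3.3} {out.2, out.3, u1.1} {u1.2} {u1.3} {u2.1} {u2.2} {u3.2} {u4.1} {u4.2} {u4.3}
Same normal form: equal.


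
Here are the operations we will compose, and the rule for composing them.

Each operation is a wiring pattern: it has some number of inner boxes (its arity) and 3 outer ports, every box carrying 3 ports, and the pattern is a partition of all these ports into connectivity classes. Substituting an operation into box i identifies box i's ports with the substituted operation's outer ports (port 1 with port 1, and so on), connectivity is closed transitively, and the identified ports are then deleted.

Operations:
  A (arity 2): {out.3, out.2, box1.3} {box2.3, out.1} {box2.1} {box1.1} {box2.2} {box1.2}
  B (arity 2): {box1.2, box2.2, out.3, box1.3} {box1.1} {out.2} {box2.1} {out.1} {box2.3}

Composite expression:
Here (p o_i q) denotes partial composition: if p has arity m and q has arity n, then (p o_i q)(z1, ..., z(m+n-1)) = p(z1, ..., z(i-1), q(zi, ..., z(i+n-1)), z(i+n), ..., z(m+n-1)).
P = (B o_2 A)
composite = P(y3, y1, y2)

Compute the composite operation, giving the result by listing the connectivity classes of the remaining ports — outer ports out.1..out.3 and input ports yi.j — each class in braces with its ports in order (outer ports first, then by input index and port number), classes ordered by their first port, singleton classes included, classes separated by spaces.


Treat the ports identified at B as solder joints: merge, then drop.
through A, on inputs (y1, y2): {out.1, y2.3} {out.2, out.3, y1.3} {y1.1} {y1.2} {y2.1} {y2.2} (out.j = stage outer ports)
through B, on inputs (y3, y1, y2): {out.1} {out.2} {out.3, y1.3, y3.2, y3.3} {y1.1} {y1.2} {y2.1} {y2.2} {y2.3} {y3.1} (out.j = stage outer ports)

{out.1} {out.2} {out.3, y1.3, y3.2, y3.3} {y1.1} {y1.2} {y2.1} {y2.2} {y2.3} {y3.1}


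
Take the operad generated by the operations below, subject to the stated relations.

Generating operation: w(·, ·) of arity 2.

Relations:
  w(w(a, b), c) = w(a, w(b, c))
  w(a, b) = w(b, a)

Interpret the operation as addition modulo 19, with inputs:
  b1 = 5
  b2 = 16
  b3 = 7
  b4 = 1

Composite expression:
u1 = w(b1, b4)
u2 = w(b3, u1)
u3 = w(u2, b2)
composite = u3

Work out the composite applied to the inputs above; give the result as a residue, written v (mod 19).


10 (mod 19)

w(b1, b4) = 6
w(b3, w(b1, b4)) = 13
w(w(b3, w(b1, b4)), b2) = 10


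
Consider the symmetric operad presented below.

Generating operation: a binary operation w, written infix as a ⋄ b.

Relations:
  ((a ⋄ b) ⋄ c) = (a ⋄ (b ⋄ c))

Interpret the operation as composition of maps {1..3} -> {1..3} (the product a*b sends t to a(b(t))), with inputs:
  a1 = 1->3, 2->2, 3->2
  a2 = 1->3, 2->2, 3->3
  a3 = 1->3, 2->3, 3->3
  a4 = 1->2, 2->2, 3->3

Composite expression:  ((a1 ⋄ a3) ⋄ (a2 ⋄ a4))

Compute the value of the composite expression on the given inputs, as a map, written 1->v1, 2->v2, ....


1->2, 2->2, 3->2

(a1 ⋄ a3) = 1->2, 2->2, 3->2
(a2 ⋄ a4) = 1->2, 2->2, 3->3
((a1 ⋄ a3) ⋄ (a2 ⋄ a4)) = 1->2, 2->2, 3->2


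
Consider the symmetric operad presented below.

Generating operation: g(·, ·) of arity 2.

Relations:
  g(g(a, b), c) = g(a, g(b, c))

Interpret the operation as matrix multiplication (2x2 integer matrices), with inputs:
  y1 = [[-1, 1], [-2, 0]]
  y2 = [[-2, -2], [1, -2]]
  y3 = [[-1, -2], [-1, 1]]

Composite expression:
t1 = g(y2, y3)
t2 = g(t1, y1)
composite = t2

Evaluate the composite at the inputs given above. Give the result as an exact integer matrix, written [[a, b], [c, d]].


g(y2, y3) = [[4, 2], [1, -4]]
g(g(y2, y3), y1) = [[-8, 4], [7, 1]]

[[-8, 4], [7, 1]]


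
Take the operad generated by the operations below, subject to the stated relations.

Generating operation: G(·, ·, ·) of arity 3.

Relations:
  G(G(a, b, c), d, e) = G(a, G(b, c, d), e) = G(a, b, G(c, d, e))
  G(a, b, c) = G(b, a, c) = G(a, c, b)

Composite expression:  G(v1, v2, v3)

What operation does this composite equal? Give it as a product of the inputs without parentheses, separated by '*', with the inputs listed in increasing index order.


v1 * v2 * v3


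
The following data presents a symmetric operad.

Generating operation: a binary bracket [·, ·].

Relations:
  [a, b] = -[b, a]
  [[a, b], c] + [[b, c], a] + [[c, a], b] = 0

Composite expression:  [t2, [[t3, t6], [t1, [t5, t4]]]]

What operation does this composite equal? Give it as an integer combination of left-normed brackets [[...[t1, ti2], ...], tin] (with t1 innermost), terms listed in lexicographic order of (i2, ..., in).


-[[[[[t1, t4], t5], t3], t6], t2] + [[[[[t1, t4], t5], t6], t3], t2] + [[[[[t1, t5], t4], t3], t6], t2] - [[[[[t1, t5], t4], t6], t3], t2]

Skip Jacobi rewriting: expand, keep t1-initial words, read off terms.
Composite bracket: [t2, [[t3, t6], [t1, [t5, t4]]]]
Applying ab - ba throughout gives 32 signed words (2^5 = 32).
The t1-initial words carry the normal form:
  word t1t4t5t3t6t2 has sign -1, contributing -[[[[[t1, t4], t5], t3], t6], t2]
  word t1t4t5t6t3t2 has sign +1, contributing +[[[[[t1, t4], t5], t6], t3], t2]
  word t1t5t4t3t6t2 has sign +1, contributing +[[[[[t1, t5], t4], t3], t6], t2]
  word t1t5t4t6t3t2 has sign -1, contributing -[[[[[t1, t5], t4], t6], t3], t2]


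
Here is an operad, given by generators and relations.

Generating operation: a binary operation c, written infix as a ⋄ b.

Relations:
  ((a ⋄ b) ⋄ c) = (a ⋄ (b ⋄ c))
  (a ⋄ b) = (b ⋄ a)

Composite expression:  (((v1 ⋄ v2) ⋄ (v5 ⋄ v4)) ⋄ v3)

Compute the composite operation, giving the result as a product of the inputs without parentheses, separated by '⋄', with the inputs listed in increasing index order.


v1 ⋄ v2 ⋄ v3 ⋄ v4 ⋄ v5


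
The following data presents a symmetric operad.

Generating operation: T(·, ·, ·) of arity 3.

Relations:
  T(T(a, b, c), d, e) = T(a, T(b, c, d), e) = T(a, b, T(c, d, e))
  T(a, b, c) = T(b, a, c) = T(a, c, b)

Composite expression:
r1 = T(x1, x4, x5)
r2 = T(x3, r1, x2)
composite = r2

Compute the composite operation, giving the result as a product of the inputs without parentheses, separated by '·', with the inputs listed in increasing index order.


Shape and order are irrelevant to T; the x-input set decides.
T(x1, x4, x5) flattens to x1 · x4 · x5
T(x3, T(x1, x4, x5), x2) flattens to x3 · x1 · x4 · x5 · x2
rearranged into index order: x1 · x2 · x3 · x4 · x5

x1 · x2 · x3 · x4 · x5


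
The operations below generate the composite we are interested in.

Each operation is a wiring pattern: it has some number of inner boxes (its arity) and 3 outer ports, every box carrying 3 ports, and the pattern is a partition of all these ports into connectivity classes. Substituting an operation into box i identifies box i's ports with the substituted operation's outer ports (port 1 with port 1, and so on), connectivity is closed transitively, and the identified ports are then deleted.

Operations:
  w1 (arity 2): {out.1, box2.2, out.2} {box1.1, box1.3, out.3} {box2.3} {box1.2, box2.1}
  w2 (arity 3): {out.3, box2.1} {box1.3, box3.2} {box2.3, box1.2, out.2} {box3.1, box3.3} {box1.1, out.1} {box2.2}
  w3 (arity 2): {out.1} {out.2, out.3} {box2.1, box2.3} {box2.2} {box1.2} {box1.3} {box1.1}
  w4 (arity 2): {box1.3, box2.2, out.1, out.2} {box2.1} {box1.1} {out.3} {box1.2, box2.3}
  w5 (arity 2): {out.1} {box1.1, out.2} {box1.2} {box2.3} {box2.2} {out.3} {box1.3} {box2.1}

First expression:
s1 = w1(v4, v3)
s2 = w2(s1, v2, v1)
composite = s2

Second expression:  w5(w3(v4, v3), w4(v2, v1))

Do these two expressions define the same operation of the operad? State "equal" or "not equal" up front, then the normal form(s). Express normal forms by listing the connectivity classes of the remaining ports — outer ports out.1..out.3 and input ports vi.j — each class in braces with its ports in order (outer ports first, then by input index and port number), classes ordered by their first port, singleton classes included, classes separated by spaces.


not equal; the first gives {out.1, out.2, v2.3, v3.2} {out.3, v2.1} {v1.1, v1.3} {v1.2, v4.1, v4.3} {v2.2} {v3.1, v4.2} {v3.3} and the second {out.1} {out.2} {out.3} {v1.1} {v1.2, v2.3} {v1.3, v2.2} {v2.1} {v3.1, v3.3} {v3.2} {v4.1} {v4.2} {v4.3}


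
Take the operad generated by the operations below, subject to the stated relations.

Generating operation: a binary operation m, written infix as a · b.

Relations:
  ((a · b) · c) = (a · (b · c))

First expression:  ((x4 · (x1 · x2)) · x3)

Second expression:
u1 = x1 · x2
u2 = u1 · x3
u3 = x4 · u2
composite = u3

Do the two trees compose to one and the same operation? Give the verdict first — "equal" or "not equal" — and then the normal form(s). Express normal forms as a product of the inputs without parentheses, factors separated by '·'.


equal: each reduces to x4 · x1 · x2 · x3

The first composite normalizes to x4 · x1 · x2 · x3
The second composite normalizes to x4 · x1 · x2 · x3
The forms coincide; equal.


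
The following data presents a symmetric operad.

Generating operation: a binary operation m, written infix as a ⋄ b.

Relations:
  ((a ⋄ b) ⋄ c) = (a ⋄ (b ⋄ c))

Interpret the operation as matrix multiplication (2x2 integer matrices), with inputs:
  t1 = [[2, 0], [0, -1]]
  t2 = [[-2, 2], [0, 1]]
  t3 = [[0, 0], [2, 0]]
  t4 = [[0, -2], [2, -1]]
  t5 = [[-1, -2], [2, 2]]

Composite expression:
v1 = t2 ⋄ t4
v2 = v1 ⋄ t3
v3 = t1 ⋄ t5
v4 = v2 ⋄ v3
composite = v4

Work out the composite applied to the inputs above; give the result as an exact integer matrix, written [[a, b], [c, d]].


[[-8, -16], [4, 8]]

(t2 ⋄ t4) = [[4, 2], [2, -1]]
((t2 ⋄ t4) ⋄ t3) = [[4, 0], [-2, 0]]
(t1 ⋄ t5) = [[-2, -4], [-2, -2]]
(((t2 ⋄ t4) ⋄ t3) ⋄ (t1 ⋄ t5)) = [[-8, -16], [4, 8]]


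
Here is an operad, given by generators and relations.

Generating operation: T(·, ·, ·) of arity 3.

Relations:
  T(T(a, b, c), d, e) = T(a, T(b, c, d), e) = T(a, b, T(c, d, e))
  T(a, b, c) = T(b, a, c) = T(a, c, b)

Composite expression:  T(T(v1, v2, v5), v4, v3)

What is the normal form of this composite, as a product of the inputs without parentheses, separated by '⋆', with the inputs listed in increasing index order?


With T associative and commutative, the v-input set is all that matters.
T(v1, v2, v5) flattens to v1 ⋆ v2 ⋆ v5
T(T(v1, v2, v5), v4, v3) flattens to v1 ⋆ v2 ⋆ v5 ⋆ v4 ⋆ v3
reordering the factors by index: v1 ⋆ v2 ⋆ v3 ⋆ v4 ⋆ v5

v1 ⋆ v2 ⋆ v3 ⋆ v4 ⋆ v5
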